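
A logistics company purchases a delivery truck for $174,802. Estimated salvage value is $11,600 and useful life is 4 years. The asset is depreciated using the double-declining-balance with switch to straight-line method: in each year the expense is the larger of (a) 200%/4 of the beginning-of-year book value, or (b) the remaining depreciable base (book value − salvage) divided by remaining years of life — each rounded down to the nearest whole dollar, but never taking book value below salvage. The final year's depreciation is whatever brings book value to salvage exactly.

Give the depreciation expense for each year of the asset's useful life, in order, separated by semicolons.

Depreciable base = $174,802 − $11,600 = $163,202.
Year 1: DB = ⌊$174,802 × 200%/4⌋ = $87,401; SL = ⌊$163,202/4⌋ = $40,800 → take DB $87,401. Book value $87,401.
Year 2: DB = ⌊$87,401 × 200%/4⌋ = $43,700; SL = ⌊$75,801/3⌋ = $25,267 → take DB $43,700. Book value $43,701.
Year 3: DB = ⌊$43,701 × 200%/4⌋ = $21,850; SL = ⌊$32,101/2⌋ = $16,050 → take DB $21,850. Book value $21,851.
Year 4 (final): $21,851 − $11,600 = $10,251. Book value $11,600.

$87,401; $43,700; $21,850; $10,251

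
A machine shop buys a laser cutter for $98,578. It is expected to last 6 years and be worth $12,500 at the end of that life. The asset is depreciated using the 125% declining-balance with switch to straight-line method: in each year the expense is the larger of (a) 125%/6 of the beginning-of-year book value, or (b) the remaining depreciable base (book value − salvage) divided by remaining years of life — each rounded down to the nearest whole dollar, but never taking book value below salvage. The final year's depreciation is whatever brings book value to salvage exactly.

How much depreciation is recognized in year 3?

Depreciable base = $98,578 − $12,500 = $86,078.
Year 1: DB = ⌊$98,578 × 125%/6⌋ = $20,537; SL = ⌊$86,078/6⌋ = $14,346 → take DB $20,537. Book value $78,041.
Year 2: DB = ⌊$78,041 × 125%/6⌋ = $16,258; SL = ⌊$65,541/5⌋ = $13,108 → take DB $16,258. Book value $61,783.
Year 3: DB = ⌊$61,783 × 125%/6⌋ = $12,871; SL = ⌊$49,283/4⌋ = $12,320 → take DB $12,871. Book value $48,912.

$12,871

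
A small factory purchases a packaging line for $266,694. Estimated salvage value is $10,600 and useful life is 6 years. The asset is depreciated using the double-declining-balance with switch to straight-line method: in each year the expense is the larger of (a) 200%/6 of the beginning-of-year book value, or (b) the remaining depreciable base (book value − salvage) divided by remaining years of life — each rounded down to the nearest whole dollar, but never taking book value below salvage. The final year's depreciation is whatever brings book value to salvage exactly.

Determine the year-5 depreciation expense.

$21,040

Depreciable base = $266,694 − $10,600 = $256,094.
Year 1: DB = ⌊$266,694 × 200%/6⌋ = $88,898; SL = ⌊$256,094/6⌋ = $42,682 → take DB $88,898. Book value $177,796.
Year 2: DB = ⌊$177,796 × 200%/6⌋ = $59,265; SL = ⌊$167,196/5⌋ = $33,439 → take DB $59,265. Book value $118,531.
Year 3: DB = ⌊$118,531 × 200%/6⌋ = $39,510; SL = ⌊$107,931/4⌋ = $26,982 → take DB $39,510. Book value $79,021.
Year 4: DB = ⌊$79,021 × 200%/6⌋ = $26,340; SL = ⌊$68,421/3⌋ = $22,807 → take DB $26,340. Book value $52,681.
Year 5: DB = ⌊$52,681 × 200%/6⌋ = $17,560; SL = ⌊$42,081/2⌋ = $21,040 → take SL $21,040. Book value $31,641.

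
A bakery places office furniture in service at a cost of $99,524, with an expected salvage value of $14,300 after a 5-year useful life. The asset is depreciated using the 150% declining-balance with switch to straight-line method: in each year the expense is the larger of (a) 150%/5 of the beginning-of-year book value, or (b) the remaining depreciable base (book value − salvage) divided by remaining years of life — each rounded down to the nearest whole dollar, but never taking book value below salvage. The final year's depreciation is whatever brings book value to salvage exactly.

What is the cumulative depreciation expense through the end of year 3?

Depreciable base = $99,524 − $14,300 = $85,224.
Year 1: DB = ⌊$99,524 × 150%/5⌋ = $29,857; SL = ⌊$85,224/5⌋ = $17,044 → take DB $29,857. Book value $69,667.
Year 2: DB = ⌊$69,667 × 150%/5⌋ = $20,900; SL = ⌊$55,367/4⌋ = $13,841 → take DB $20,900. Book value $48,767.
Year 3: DB = ⌊$48,767 × 150%/5⌋ = $14,630; SL = ⌊$34,467/3⌋ = $11,489 → take DB $14,630. Book value $34,137.
Accumulated through year 3 = $99,524 − $34,137 = $65,387.

$65,387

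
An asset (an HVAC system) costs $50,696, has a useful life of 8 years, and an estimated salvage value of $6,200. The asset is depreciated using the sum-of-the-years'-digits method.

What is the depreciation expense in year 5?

Depreciable base = $50,696 − $6,200 = $44,496.
Sum of the years' digits = 8+7+6+5+4+3+2+1 = 36.
Year 1: $44,496 × 8/36 = $9,888. Book value $40,808.
Year 2: $44,496 × 7/36 = $8,652. Book value $32,156.
Year 3: $44,496 × 6/36 = $7,416. Book value $24,740.
Year 4: $44,496 × 5/36 = $6,180. Book value $18,560.
Year 5: $44,496 × 4/36 = $4,944. Book value $13,616.

$4,944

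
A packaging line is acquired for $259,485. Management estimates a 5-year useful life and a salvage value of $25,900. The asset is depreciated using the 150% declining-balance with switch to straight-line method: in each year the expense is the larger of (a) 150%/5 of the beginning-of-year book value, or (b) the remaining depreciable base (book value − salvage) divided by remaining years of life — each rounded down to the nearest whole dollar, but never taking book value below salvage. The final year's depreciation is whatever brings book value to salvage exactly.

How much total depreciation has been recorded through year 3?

Depreciable base = $259,485 − $25,900 = $233,585.
Year 1: DB = ⌊$259,485 × 150%/5⌋ = $77,845; SL = ⌊$233,585/5⌋ = $46,717 → take DB $77,845. Book value $181,640.
Year 2: DB = ⌊$181,640 × 150%/5⌋ = $54,492; SL = ⌊$155,740/4⌋ = $38,935 → take DB $54,492. Book value $127,148.
Year 3: DB = ⌊$127,148 × 150%/5⌋ = $38,144; SL = ⌊$101,248/3⌋ = $33,749 → take DB $38,144. Book value $89,004.
Accumulated through year 3 = $259,485 − $89,004 = $170,481.

$170,481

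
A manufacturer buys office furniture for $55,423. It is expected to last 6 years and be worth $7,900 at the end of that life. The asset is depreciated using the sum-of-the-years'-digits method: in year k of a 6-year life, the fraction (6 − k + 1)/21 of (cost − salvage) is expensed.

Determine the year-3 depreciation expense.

Depreciable base = $55,423 − $7,900 = $47,523.
Sum of the years' digits = 6+5+4+3+2+1 = 21.
Year 1: $47,523 × 6/21 = $13,578. Book value $41,845.
Year 2: $47,523 × 5/21 = $11,315. Book value $30,530.
Year 3: $47,523 × 4/21 = $9,052. Book value $21,478.

$9,052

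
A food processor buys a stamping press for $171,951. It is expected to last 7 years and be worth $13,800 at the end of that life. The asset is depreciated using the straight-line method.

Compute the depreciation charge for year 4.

$22,593

Depreciable base = $171,951 − $13,800 = $158,151.
Annual expense = $158,151 / 7 = $22,593.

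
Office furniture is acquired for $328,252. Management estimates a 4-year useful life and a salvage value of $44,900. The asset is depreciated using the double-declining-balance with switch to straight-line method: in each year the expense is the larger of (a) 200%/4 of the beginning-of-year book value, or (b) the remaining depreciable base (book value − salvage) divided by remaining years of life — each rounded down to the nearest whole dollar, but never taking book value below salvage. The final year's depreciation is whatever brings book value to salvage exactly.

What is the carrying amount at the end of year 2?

$82,063

Depreciable base = $328,252 − $44,900 = $283,352.
Year 1: DB = ⌊$328,252 × 200%/4⌋ = $164,126; SL = ⌊$283,352/4⌋ = $70,838 → take DB $164,126. Book value $164,126.
Year 2: DB = ⌊$164,126 × 200%/4⌋ = $82,063; SL = ⌊$119,226/3⌋ = $39,742 → take DB $82,063. Book value $82,063.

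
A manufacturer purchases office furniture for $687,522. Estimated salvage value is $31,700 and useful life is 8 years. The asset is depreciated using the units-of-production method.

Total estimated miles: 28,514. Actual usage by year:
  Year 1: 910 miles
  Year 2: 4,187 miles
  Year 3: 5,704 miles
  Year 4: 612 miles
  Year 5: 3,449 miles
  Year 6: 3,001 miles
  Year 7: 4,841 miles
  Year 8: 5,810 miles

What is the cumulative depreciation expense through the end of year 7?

Depreciable base = $687,522 − $31,700 = $655,822.
Rate = $655,822 / 28,514 miles = $23 per mile.
Year 1: 910 × $23 = $20,930. Book value $666,592.
Year 2: 4,187 × $23 = $96,301. Book value $570,291.
Year 3: 5,704 × $23 = $131,192. Book value $439,099.
Year 4: 612 × $23 = $14,076. Book value $425,023.
Year 5: 3,449 × $23 = $79,327. Book value $345,696.
Year 6: 3,001 × $23 = $69,023. Book value $276,673.
Year 7: 4,841 × $23 = $111,343. Book value $165,330.
Accumulated through year 7 = $687,522 − $165,330 = $522,192.

$522,192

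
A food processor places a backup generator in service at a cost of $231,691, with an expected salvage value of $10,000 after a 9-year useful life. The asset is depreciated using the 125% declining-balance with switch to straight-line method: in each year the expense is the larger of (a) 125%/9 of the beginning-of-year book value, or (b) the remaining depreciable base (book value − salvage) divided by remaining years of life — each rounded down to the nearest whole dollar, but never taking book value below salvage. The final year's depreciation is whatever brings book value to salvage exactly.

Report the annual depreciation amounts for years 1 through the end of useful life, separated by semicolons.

Depreciable base = $231,691 − $10,000 = $221,691.
Year 1: DB = ⌊$231,691 × 125%/9⌋ = $32,179; SL = ⌊$221,691/9⌋ = $24,632 → take DB $32,179. Book value $199,512.
Year 2: DB = ⌊$199,512 × 125%/9⌋ = $27,710; SL = ⌊$189,512/8⌋ = $23,689 → take DB $27,710. Book value $171,802.
Year 3: DB = ⌊$171,802 × 125%/9⌋ = $23,861; SL = ⌊$161,802/7⌋ = $23,114 → take DB $23,861. Book value $147,941.
Year 4: DB = ⌊$147,941 × 125%/9⌋ = $20,547; SL = ⌊$137,941/6⌋ = $22,990 → take SL $22,990. Book value $124,951.
Year 5: DB = ⌊$124,951 × 125%/9⌋ = $17,354; SL = ⌊$114,951/5⌋ = $22,990 → take SL $22,990. Book value $101,961.
Year 6: DB = ⌊$101,961 × 125%/9⌋ = $14,161; SL = ⌊$91,961/4⌋ = $22,990 → take SL $22,990. Book value $78,971.
Year 7: DB = ⌊$78,971 × 125%/9⌋ = $10,968; SL = ⌊$68,971/3⌋ = $22,990 → take SL $22,990. Book value $55,981.
Year 8: DB = ⌊$55,981 × 125%/9⌋ = $7,775; SL = ⌊$45,981/2⌋ = $22,990 → take SL $22,990. Book value $32,991.
Year 9 (final): $32,991 − $10,000 = $22,991. Book value $10,000.

$32,179; $27,710; $23,861; $22,990; $22,990; $22,990; $22,990; $22,990; $22,991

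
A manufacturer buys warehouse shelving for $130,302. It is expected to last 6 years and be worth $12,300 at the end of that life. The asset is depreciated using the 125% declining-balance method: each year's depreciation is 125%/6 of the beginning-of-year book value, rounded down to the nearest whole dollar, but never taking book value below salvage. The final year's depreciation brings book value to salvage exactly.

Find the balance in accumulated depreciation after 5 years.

Depreciable base = $130,302 − $12,300 = $118,002.
Year 1: ⌊$130,302 × 125%/6⌋ = $27,146. Book value $103,156.
Year 2: ⌊$103,156 × 125%/6⌋ = $21,490. Book value $81,666.
Year 3: ⌊$81,666 × 125%/6⌋ = $17,013. Book value $64,653.
Year 4: ⌊$64,653 × 125%/6⌋ = $13,469. Book value $51,184.
Year 5: ⌊$51,184 × 125%/6⌋ = $10,663. Book value $40,521.
Accumulated through year 5 = $130,302 − $40,521 = $89,781.

$89,781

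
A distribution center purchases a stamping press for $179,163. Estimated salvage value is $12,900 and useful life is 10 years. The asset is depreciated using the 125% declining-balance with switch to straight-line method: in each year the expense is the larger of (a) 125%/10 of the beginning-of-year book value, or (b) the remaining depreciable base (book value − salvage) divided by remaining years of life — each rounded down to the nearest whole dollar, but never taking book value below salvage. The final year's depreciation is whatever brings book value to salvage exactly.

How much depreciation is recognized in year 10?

Depreciable base = $179,163 − $12,900 = $166,263.
Year 1: DB = ⌊$179,163 × 125%/10⌋ = $22,395; SL = ⌊$166,263/10⌋ = $16,626 → take DB $22,395. Book value $156,768.
Year 2: DB = ⌊$156,768 × 125%/10⌋ = $19,596; SL = ⌊$143,868/9⌋ = $15,985 → take DB $19,596. Book value $137,172.
Year 3: DB = ⌊$137,172 × 125%/10⌋ = $17,146; SL = ⌊$124,272/8⌋ = $15,534 → take DB $17,146. Book value $120,026.
Year 4: DB = ⌊$120,026 × 125%/10⌋ = $15,003; SL = ⌊$107,126/7⌋ = $15,303 → take SL $15,303. Book value $104,723.
Year 5: DB = ⌊$104,723 × 125%/10⌋ = $13,090; SL = ⌊$91,823/6⌋ = $15,303 → take SL $15,303. Book value $89,420.
Year 6: DB = ⌊$89,420 × 125%/10⌋ = $11,177; SL = ⌊$76,520/5⌋ = $15,304 → take SL $15,304. Book value $74,116.
Year 7: DB = ⌊$74,116 × 125%/10⌋ = $9,264; SL = ⌊$61,216/4⌋ = $15,304 → take SL $15,304. Book value $58,812.
Year 8: DB = ⌊$58,812 × 125%/10⌋ = $7,351; SL = ⌊$45,912/3⌋ = $15,304 → take SL $15,304. Book value $43,508.
Year 9: DB = ⌊$43,508 × 125%/10⌋ = $5,438; SL = ⌊$30,608/2⌋ = $15,304 → take SL $15,304. Book value $28,204.
Year 10 (final): $28,204 − $12,900 = $15,304. Book value $12,900.

$15,304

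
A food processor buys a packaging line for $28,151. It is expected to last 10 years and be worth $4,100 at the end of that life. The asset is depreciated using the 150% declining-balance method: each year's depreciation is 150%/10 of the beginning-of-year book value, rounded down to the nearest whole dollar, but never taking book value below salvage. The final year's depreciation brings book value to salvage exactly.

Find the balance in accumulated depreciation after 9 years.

$21,628

Depreciable base = $28,151 − $4,100 = $24,051.
Year 1: ⌊$28,151 × 150%/10⌋ = $4,222. Book value $23,929.
Year 2: ⌊$23,929 × 150%/10⌋ = $3,589. Book value $20,340.
Year 3: ⌊$20,340 × 150%/10⌋ = $3,051. Book value $17,289.
Year 4: ⌊$17,289 × 150%/10⌋ = $2,593. Book value $14,696.
Year 5: ⌊$14,696 × 150%/10⌋ = $2,204. Book value $12,492.
Year 6: ⌊$12,492 × 150%/10⌋ = $1,873. Book value $10,619.
Year 7: ⌊$10,619 × 150%/10⌋ = $1,592. Book value $9,027.
Year 8: ⌊$9,027 × 150%/10⌋ = $1,354. Book value $7,673.
Year 9: ⌊$7,673 × 150%/10⌋ = $1,150. Book value $6,523.
Accumulated through year 9 = $28,151 − $6,523 = $21,628.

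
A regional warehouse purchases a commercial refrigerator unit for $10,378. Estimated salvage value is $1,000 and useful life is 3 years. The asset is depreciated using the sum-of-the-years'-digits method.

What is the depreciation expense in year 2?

$3,126

Depreciable base = $10,378 − $1,000 = $9,378.
Sum of the years' digits = 3+2+1 = 6.
Year 1: $9,378 × 3/6 = $4,689. Book value $5,689.
Year 2: $9,378 × 2/6 = $3,126. Book value $2,563.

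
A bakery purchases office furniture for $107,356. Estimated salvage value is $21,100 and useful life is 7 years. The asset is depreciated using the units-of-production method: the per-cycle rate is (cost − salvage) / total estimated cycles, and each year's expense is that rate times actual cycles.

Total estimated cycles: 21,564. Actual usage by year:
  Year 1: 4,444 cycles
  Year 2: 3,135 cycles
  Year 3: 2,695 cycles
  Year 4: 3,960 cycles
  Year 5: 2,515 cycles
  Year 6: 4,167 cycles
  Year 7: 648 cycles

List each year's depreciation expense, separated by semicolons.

Depreciable base = $107,356 − $21,100 = $86,256.
Rate = $86,256 / 21,564 cycles = $4 per cycle.
Year 1: 4,444 × $4 = $17,776. Book value $89,580.
Year 2: 3,135 × $4 = $12,540. Book value $77,040.
Year 3: 2,695 × $4 = $10,780. Book value $66,260.
Year 4: 3,960 × $4 = $15,840. Book value $50,420.
Year 5: 2,515 × $4 = $10,060. Book value $40,360.
Year 6: 4,167 × $4 = $16,668. Book value $23,692.
Year 7: 648 × $4 = $2,592. Book value $21,100.

$17,776; $12,540; $10,780; $15,840; $10,060; $16,668; $2,592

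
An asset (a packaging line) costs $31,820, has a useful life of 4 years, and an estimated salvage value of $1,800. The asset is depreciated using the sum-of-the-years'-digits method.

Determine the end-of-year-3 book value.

$4,802

Depreciable base = $31,820 − $1,800 = $30,020.
Sum of the years' digits = 4+3+2+1 = 10.
Year 1: $30,020 × 4/10 = $12,008. Book value $19,812.
Year 2: $30,020 × 3/10 = $9,006. Book value $10,806.
Year 3: $30,020 × 2/10 = $6,004. Book value $4,802.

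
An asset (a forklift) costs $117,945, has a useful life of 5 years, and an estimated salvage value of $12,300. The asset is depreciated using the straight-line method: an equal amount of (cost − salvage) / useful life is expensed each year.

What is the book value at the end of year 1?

$96,816

Depreciable base = $117,945 − $12,300 = $105,645.
Annual expense = $105,645 / 5 = $21,129.
End of year 1: book value $96,816.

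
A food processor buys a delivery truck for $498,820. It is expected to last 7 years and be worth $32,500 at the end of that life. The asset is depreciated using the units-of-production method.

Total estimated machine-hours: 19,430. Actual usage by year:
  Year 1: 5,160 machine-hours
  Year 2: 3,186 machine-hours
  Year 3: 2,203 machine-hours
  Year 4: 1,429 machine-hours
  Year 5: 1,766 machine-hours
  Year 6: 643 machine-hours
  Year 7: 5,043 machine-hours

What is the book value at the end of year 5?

$168,964

Depreciable base = $498,820 − $32,500 = $466,320.
Rate = $466,320 / 19,430 machine-hours = $24 per machine-hour.
Year 1: 5,160 × $24 = $123,840. Book value $374,980.
Year 2: 3,186 × $24 = $76,464. Book value $298,516.
Year 3: 2,203 × $24 = $52,872. Book value $245,644.
Year 4: 1,429 × $24 = $34,296. Book value $211,348.
Year 5: 1,766 × $24 = $42,384. Book value $168,964.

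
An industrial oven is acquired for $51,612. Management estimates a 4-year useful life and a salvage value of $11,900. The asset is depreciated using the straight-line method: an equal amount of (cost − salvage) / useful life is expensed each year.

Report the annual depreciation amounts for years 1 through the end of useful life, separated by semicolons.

$9,928; $9,928; $9,928; $9,928

Depreciable base = $51,612 − $11,900 = $39,712.
Annual expense = $39,712 / 4 = $9,928.
End of year 1: book value $41,684.
End of year 2: book value $31,756.
End of year 3: book value $21,828.
End of year 4: book value $11,900.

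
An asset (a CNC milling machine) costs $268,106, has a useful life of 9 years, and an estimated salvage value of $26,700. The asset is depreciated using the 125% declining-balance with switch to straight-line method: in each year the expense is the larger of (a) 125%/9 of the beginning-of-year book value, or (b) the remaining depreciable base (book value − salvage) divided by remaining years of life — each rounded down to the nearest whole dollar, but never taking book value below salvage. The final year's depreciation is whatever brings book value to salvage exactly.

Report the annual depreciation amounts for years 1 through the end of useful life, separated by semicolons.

Depreciable base = $268,106 − $26,700 = $241,406.
Year 1: DB = ⌊$268,106 × 125%/9⌋ = $37,236; SL = ⌊$241,406/9⌋ = $26,822 → take DB $37,236. Book value $230,870.
Year 2: DB = ⌊$230,870 × 125%/9⌋ = $32,065; SL = ⌊$204,170/8⌋ = $25,521 → take DB $32,065. Book value $198,805.
Year 3: DB = ⌊$198,805 × 125%/9⌋ = $27,611; SL = ⌊$172,105/7⌋ = $24,586 → take DB $27,611. Book value $171,194.
Year 4: DB = ⌊$171,194 × 125%/9⌋ = $23,776; SL = ⌊$144,494/6⌋ = $24,082 → take SL $24,082. Book value $147,112.
Year 5: DB = ⌊$147,112 × 125%/9⌋ = $20,432; SL = ⌊$120,412/5⌋ = $24,082 → take SL $24,082. Book value $123,030.
Year 6: DB = ⌊$123,030 × 125%/9⌋ = $17,087; SL = ⌊$96,330/4⌋ = $24,082 → take SL $24,082. Book value $98,948.
Year 7: DB = ⌊$98,948 × 125%/9⌋ = $13,742; SL = ⌊$72,248/3⌋ = $24,082 → take SL $24,082. Book value $74,866.
Year 8: DB = ⌊$74,866 × 125%/9⌋ = $10,398; SL = ⌊$48,166/2⌋ = $24,083 → take SL $24,083. Book value $50,783.
Year 9 (final): $50,783 − $26,700 = $24,083. Book value $26,700.

$37,236; $32,065; $27,611; $24,082; $24,082; $24,082; $24,082; $24,083; $24,083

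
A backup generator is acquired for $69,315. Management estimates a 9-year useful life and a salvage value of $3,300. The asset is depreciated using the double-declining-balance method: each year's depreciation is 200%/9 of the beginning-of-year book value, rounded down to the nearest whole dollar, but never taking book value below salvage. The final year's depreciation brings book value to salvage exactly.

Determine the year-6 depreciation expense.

Depreciable base = $69,315 − $3,300 = $66,015.
Year 1: ⌊$69,315 × 200%/9⌋ = $15,403. Book value $53,912.
Year 2: ⌊$53,912 × 200%/9⌋ = $11,980. Book value $41,932.
Year 3: ⌊$41,932 × 200%/9⌋ = $9,318. Book value $32,614.
Year 4: ⌊$32,614 × 200%/9⌋ = $7,247. Book value $25,367.
Year 5: ⌊$25,367 × 200%/9⌋ = $5,637. Book value $19,730.
Year 6: ⌊$19,730 × 200%/9⌋ = $4,384. Book value $15,346.

$4,384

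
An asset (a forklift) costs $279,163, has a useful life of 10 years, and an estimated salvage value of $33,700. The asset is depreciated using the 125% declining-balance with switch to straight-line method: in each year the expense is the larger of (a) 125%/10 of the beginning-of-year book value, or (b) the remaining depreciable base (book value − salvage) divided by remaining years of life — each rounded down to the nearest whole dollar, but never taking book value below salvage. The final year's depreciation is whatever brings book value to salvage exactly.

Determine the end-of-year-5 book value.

$141,985

Depreciable base = $279,163 − $33,700 = $245,463.
Year 1: DB = ⌊$279,163 × 125%/10⌋ = $34,895; SL = ⌊$245,463/10⌋ = $24,546 → take DB $34,895. Book value $244,268.
Year 2: DB = ⌊$244,268 × 125%/10⌋ = $30,533; SL = ⌊$210,568/9⌋ = $23,396 → take DB $30,533. Book value $213,735.
Year 3: DB = ⌊$213,735 × 125%/10⌋ = $26,716; SL = ⌊$180,035/8⌋ = $22,504 → take DB $26,716. Book value $187,019.
Year 4: DB = ⌊$187,019 × 125%/10⌋ = $23,377; SL = ⌊$153,319/7⌋ = $21,902 → take DB $23,377. Book value $163,642.
Year 5: DB = ⌊$163,642 × 125%/10⌋ = $20,455; SL = ⌊$129,942/6⌋ = $21,657 → take SL $21,657. Book value $141,985.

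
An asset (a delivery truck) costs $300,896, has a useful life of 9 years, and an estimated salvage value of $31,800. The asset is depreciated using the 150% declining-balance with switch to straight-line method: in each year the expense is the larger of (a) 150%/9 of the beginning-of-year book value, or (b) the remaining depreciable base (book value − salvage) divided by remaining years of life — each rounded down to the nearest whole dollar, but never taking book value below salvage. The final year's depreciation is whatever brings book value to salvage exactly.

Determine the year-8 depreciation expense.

Depreciable base = $300,896 − $31,800 = $269,096.
Year 1: DB = ⌊$300,896 × 150%/9⌋ = $50,149; SL = ⌊$269,096/9⌋ = $29,899 → take DB $50,149. Book value $250,747.
Year 2: DB = ⌊$250,747 × 150%/9⌋ = $41,791; SL = ⌊$218,947/8⌋ = $27,368 → take DB $41,791. Book value $208,956.
Year 3: DB = ⌊$208,956 × 150%/9⌋ = $34,826; SL = ⌊$177,156/7⌋ = $25,308 → take DB $34,826. Book value $174,130.
Year 4: DB = ⌊$174,130 × 150%/9⌋ = $29,021; SL = ⌊$142,330/6⌋ = $23,721 → take DB $29,021. Book value $145,109.
Year 5: DB = ⌊$145,109 × 150%/9⌋ = $24,184; SL = ⌊$113,309/5⌋ = $22,661 → take DB $24,184. Book value $120,925.
Year 6: DB = ⌊$120,925 × 150%/9⌋ = $20,154; SL = ⌊$89,125/4⌋ = $22,281 → take SL $22,281. Book value $98,644.
Year 7: DB = ⌊$98,644 × 150%/9⌋ = $16,440; SL = ⌊$66,844/3⌋ = $22,281 → take SL $22,281. Book value $76,363.
Year 8: DB = ⌊$76,363 × 150%/9⌋ = $12,727; SL = ⌊$44,563/2⌋ = $22,281 → take SL $22,281. Book value $54,082.

$22,281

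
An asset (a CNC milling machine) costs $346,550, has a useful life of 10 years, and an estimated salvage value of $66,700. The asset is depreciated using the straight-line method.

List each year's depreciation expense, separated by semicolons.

$27,985; $27,985; $27,985; $27,985; $27,985; $27,985; $27,985; $27,985; $27,985; $27,985

Depreciable base = $346,550 − $66,700 = $279,850.
Annual expense = $279,850 / 10 = $27,985.
End of year 1: book value $318,565.
End of year 2: book value $290,580.
End of year 3: book value $262,595.
End of year 4: book value $234,610.
End of year 5: book value $206,625.
End of year 6: book value $178,640.
End of year 7: book value $150,655.
End of year 8: book value $122,670.
End of year 9: book value $94,685.
End of year 10: book value $66,700.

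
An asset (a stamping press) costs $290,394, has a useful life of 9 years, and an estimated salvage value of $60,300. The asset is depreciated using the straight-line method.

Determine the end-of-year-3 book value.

$213,696

Depreciable base = $290,394 − $60,300 = $230,094.
Annual expense = $230,094 / 9 = $25,566.
End of year 1: book value $264,828.
End of year 2: book value $239,262.
End of year 3: book value $213,696.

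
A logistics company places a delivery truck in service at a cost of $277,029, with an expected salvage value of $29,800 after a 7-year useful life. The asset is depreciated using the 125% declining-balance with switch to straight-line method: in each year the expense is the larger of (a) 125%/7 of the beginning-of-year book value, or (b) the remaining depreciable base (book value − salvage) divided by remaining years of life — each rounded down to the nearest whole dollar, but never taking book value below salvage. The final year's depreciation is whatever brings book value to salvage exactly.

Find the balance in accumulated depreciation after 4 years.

$154,419

Depreciable base = $277,029 − $29,800 = $247,229.
Year 1: DB = ⌊$277,029 × 125%/7⌋ = $49,469; SL = ⌊$247,229/7⌋ = $35,318 → take DB $49,469. Book value $227,560.
Year 2: DB = ⌊$227,560 × 125%/7⌋ = $40,635; SL = ⌊$197,760/6⌋ = $32,960 → take DB $40,635. Book value $186,925.
Year 3: DB = ⌊$186,925 × 125%/7⌋ = $33,379; SL = ⌊$157,125/5⌋ = $31,425 → take DB $33,379. Book value $153,546.
Year 4: DB = ⌊$153,546 × 125%/7⌋ = $27,418; SL = ⌊$123,746/4⌋ = $30,936 → take SL $30,936. Book value $122,610.
Accumulated through year 4 = $277,029 − $122,610 = $154,419.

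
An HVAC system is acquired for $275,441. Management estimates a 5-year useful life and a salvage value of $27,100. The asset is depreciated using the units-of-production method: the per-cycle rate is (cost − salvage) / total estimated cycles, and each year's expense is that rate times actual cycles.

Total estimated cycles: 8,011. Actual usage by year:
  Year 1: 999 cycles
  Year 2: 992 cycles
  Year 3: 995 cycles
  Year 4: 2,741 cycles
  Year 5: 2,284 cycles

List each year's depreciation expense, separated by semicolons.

$30,969; $30,752; $30,845; $84,971; $70,804

Depreciable base = $275,441 − $27,100 = $248,341.
Rate = $248,341 / 8,011 cycles = $31 per cycle.
Year 1: 999 × $31 = $30,969. Book value $244,472.
Year 2: 992 × $31 = $30,752. Book value $213,720.
Year 3: 995 × $31 = $30,845. Book value $182,875.
Year 4: 2,741 × $31 = $84,971. Book value $97,904.
Year 5: 2,284 × $31 = $70,804. Book value $27,100.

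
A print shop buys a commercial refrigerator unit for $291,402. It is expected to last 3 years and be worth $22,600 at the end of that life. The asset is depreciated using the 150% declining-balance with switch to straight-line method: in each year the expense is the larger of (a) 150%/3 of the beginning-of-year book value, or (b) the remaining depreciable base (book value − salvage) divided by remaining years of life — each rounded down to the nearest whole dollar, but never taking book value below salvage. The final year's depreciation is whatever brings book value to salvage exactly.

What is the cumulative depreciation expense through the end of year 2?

$218,551

Depreciable base = $291,402 − $22,600 = $268,802.
Year 1: DB = ⌊$291,402 × 150%/3⌋ = $145,701; SL = ⌊$268,802/3⌋ = $89,600 → take DB $145,701. Book value $145,701.
Year 2: DB = ⌊$145,701 × 150%/3⌋ = $72,850; SL = ⌊$123,101/2⌋ = $61,550 → take DB $72,850. Book value $72,851.
Accumulated through year 2 = $291,402 − $72,851 = $218,551.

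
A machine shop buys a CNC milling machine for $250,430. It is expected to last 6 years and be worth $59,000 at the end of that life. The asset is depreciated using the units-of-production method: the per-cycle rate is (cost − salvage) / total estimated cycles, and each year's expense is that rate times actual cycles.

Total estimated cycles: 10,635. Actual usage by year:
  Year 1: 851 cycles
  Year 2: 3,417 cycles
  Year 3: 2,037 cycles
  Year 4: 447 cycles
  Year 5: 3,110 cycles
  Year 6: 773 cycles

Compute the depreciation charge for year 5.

Depreciable base = $250,430 − $59,000 = $191,430.
Rate = $191,430 / 10,635 cycles = $18 per cycle.
Year 1: 851 × $18 = $15,318. Book value $235,112.
Year 2: 3,417 × $18 = $61,506. Book value $173,606.
Year 3: 2,037 × $18 = $36,666. Book value $136,940.
Year 4: 447 × $18 = $8,046. Book value $128,894.
Year 5: 3,110 × $18 = $55,980. Book value $72,914.

$55,980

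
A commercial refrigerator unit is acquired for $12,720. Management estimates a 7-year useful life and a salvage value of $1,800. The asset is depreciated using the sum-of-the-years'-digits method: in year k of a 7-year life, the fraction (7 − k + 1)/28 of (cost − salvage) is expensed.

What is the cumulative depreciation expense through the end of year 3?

Depreciable base = $12,720 − $1,800 = $10,920.
Sum of the years' digits = 7+6+5+4+3+2+1 = 28.
Year 1: $10,920 × 7/28 = $2,730. Book value $9,990.
Year 2: $10,920 × 6/28 = $2,340. Book value $7,650.
Year 3: $10,920 × 5/28 = $1,950. Book value $5,700.
Accumulated through year 3 = $12,720 − $5,700 = $7,020.

$7,020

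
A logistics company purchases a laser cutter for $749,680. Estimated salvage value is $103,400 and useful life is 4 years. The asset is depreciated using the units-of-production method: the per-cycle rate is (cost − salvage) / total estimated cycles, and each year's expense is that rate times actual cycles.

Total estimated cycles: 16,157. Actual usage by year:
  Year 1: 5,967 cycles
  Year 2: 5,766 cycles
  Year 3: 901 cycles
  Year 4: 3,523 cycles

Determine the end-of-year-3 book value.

$244,320

Depreciable base = $749,680 − $103,400 = $646,280.
Rate = $646,280 / 16,157 cycles = $40 per cycle.
Year 1: 5,967 × $40 = $238,680. Book value $511,000.
Year 2: 5,766 × $40 = $230,640. Book value $280,360.
Year 3: 901 × $40 = $36,040. Book value $244,320.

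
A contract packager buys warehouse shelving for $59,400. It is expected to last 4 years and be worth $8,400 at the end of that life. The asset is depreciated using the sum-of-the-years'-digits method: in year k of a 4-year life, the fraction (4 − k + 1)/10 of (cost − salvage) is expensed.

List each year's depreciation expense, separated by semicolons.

$20,400; $15,300; $10,200; $5,100

Depreciable base = $59,400 − $8,400 = $51,000.
Sum of the years' digits = 4+3+2+1 = 10.
Year 1: $51,000 × 4/10 = $20,400. Book value $39,000.
Year 2: $51,000 × 3/10 = $15,300. Book value $23,700.
Year 3: $51,000 × 2/10 = $10,200. Book value $13,500.
Year 4: $51,000 × 1/10 = $5,100. Book value $8,400.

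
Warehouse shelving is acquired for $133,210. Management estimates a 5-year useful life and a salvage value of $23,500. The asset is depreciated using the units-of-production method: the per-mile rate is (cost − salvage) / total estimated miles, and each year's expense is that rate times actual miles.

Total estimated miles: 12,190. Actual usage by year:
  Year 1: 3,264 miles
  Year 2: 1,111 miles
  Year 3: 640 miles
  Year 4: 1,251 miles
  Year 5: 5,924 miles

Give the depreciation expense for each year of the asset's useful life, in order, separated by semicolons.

Depreciable base = $133,210 − $23,500 = $109,710.
Rate = $109,710 / 12,190 miles = $9 per mile.
Year 1: 3,264 × $9 = $29,376. Book value $103,834.
Year 2: 1,111 × $9 = $9,999. Book value $93,835.
Year 3: 640 × $9 = $5,760. Book value $88,075.
Year 4: 1,251 × $9 = $11,259. Book value $76,816.
Year 5: 5,924 × $9 = $53,316. Book value $23,500.

$29,376; $9,999; $5,760; $11,259; $53,316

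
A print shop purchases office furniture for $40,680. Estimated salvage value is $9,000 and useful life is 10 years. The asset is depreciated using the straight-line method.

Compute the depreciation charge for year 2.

$3,168

Depreciable base = $40,680 − $9,000 = $31,680.
Annual expense = $31,680 / 10 = $3,168.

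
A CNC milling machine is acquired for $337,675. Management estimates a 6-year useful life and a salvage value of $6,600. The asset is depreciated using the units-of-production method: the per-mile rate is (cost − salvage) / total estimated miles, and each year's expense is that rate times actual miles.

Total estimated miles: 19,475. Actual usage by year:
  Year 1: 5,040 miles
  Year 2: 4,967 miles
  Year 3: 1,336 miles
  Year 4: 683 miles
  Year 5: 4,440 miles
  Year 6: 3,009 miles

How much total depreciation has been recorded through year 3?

Depreciable base = $337,675 − $6,600 = $331,075.
Rate = $331,075 / 19,475 miles = $17 per mile.
Year 1: 5,040 × $17 = $85,680. Book value $251,995.
Year 2: 4,967 × $17 = $84,439. Book value $167,556.
Year 3: 1,336 × $17 = $22,712. Book value $144,844.
Accumulated through year 3 = $337,675 − $144,844 = $192,831.

$192,831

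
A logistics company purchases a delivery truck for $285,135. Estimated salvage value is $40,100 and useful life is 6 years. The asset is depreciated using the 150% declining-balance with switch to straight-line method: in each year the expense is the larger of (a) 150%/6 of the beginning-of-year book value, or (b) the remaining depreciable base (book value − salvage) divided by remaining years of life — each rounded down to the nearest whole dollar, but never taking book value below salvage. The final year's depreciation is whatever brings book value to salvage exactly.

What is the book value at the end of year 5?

Depreciable base = $285,135 − $40,100 = $245,035.
Year 1: DB = ⌊$285,135 × 150%/6⌋ = $71,283; SL = ⌊$245,035/6⌋ = $40,839 → take DB $71,283. Book value $213,852.
Year 2: DB = ⌊$213,852 × 150%/6⌋ = $53,463; SL = ⌊$173,752/5⌋ = $34,750 → take DB $53,463. Book value $160,389.
Year 3: DB = ⌊$160,389 × 150%/6⌋ = $40,097; SL = ⌊$120,289/4⌋ = $30,072 → take DB $40,097. Book value $120,292.
Year 4: DB = ⌊$120,292 × 150%/6⌋ = $30,073; SL = ⌊$80,192/3⌋ = $26,730 → take DB $30,073. Book value $90,219.
Year 5: DB = ⌊$90,219 × 150%/6⌋ = $22,554; SL = ⌊$50,119/2⌋ = $25,059 → take SL $25,059. Book value $65,160.

$65,160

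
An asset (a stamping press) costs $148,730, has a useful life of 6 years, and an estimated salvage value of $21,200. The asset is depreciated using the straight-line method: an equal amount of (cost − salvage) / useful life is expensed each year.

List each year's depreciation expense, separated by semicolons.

Depreciable base = $148,730 − $21,200 = $127,530.
Annual expense = $127,530 / 6 = $21,255.
End of year 1: book value $127,475.
End of year 2: book value $106,220.
End of year 3: book value $84,965.
End of year 4: book value $63,710.
End of year 5: book value $42,455.
End of year 6: book value $21,200.

$21,255; $21,255; $21,255; $21,255; $21,255; $21,255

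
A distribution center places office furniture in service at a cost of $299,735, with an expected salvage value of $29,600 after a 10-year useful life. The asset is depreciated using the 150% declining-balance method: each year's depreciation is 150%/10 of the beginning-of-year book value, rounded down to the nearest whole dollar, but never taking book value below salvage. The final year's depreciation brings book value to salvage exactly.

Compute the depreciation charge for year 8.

$14,413

Depreciable base = $299,735 − $29,600 = $270,135.
Year 1: ⌊$299,735 × 150%/10⌋ = $44,960. Book value $254,775.
Year 2: ⌊$254,775 × 150%/10⌋ = $38,216. Book value $216,559.
Year 3: ⌊$216,559 × 150%/10⌋ = $32,483. Book value $184,076.
Year 4: ⌊$184,076 × 150%/10⌋ = $27,611. Book value $156,465.
Year 5: ⌊$156,465 × 150%/10⌋ = $23,469. Book value $132,996.
Year 6: ⌊$132,996 × 150%/10⌋ = $19,949. Book value $113,047.
Year 7: ⌊$113,047 × 150%/10⌋ = $16,957. Book value $96,090.
Year 8: ⌊$96,090 × 150%/10⌋ = $14,413. Book value $81,677.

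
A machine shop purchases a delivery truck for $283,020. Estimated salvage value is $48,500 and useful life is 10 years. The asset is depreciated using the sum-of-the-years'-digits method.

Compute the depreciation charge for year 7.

Depreciable base = $283,020 − $48,500 = $234,520.
Sum of the years' digits = 10+9+8+7+6+5+4+3+2+1 = 55.
Year 1: $234,520 × 10/55 = $42,640. Book value $240,380.
Year 2: $234,520 × 9/55 = $38,376. Book value $202,004.
Year 3: $234,520 × 8/55 = $34,112. Book value $167,892.
Year 4: $234,520 × 7/55 = $29,848. Book value $138,044.
Year 5: $234,520 × 6/55 = $25,584. Book value $112,460.
Year 6: $234,520 × 5/55 = $21,320. Book value $91,140.
Year 7: $234,520 × 4/55 = $17,056. Book value $74,084.

$17,056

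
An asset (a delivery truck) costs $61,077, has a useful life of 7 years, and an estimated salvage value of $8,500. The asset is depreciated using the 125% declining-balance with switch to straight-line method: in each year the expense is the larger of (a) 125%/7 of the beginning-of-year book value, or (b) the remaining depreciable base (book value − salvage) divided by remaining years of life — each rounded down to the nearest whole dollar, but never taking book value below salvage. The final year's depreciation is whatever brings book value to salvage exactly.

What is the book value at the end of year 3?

$33,853

Depreciable base = $61,077 − $8,500 = $52,577.
Year 1: DB = ⌊$61,077 × 125%/7⌋ = $10,906; SL = ⌊$52,577/7⌋ = $7,511 → take DB $10,906. Book value $50,171.
Year 2: DB = ⌊$50,171 × 125%/7⌋ = $8,959; SL = ⌊$41,671/6⌋ = $6,945 → take DB $8,959. Book value $41,212.
Year 3: DB = ⌊$41,212 × 125%/7⌋ = $7,359; SL = ⌊$32,712/5⌋ = $6,542 → take DB $7,359. Book value $33,853.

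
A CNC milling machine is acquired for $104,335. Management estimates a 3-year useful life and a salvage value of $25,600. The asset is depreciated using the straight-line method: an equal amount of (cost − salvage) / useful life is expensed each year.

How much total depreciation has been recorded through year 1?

$26,245

Depreciable base = $104,335 − $25,600 = $78,735.
Annual expense = $78,735 / 3 = $26,245.
End of year 1: book value $78,090.
Accumulated through year 1 = $104,335 − $78,090 = $26,245.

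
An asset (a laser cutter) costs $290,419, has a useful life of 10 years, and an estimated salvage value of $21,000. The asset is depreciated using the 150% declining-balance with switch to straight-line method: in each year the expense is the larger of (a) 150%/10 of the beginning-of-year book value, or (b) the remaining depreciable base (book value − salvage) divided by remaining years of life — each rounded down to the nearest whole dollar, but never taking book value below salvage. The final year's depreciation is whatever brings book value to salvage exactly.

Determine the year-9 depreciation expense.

Depreciable base = $290,419 − $21,000 = $269,419.
Year 1: DB = ⌊$290,419 × 150%/10⌋ = $43,562; SL = ⌊$269,419/10⌋ = $26,941 → take DB $43,562. Book value $246,857.
Year 2: DB = ⌊$246,857 × 150%/10⌋ = $37,028; SL = ⌊$225,857/9⌋ = $25,095 → take DB $37,028. Book value $209,829.
Year 3: DB = ⌊$209,829 × 150%/10⌋ = $31,474; SL = ⌊$188,829/8⌋ = $23,603 → take DB $31,474. Book value $178,355.
Year 4: DB = ⌊$178,355 × 150%/10⌋ = $26,753; SL = ⌊$157,355/7⌋ = $22,479 → take DB $26,753. Book value $151,602.
Year 5: DB = ⌊$151,602 × 150%/10⌋ = $22,740; SL = ⌊$130,602/6⌋ = $21,767 → take DB $22,740. Book value $128,862.
Year 6: DB = ⌊$128,862 × 150%/10⌋ = $19,329; SL = ⌊$107,862/5⌋ = $21,572 → take SL $21,572. Book value $107,290.
Year 7: DB = ⌊$107,290 × 150%/10⌋ = $16,093; SL = ⌊$86,290/4⌋ = $21,572 → take SL $21,572. Book value $85,718.
Year 8: DB = ⌊$85,718 × 150%/10⌋ = $12,857; SL = ⌊$64,718/3⌋ = $21,572 → take SL $21,572. Book value $64,146.
Year 9: DB = ⌊$64,146 × 150%/10⌋ = $9,621; SL = ⌊$43,146/2⌋ = $21,573 → take SL $21,573. Book value $42,573.

$21,573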